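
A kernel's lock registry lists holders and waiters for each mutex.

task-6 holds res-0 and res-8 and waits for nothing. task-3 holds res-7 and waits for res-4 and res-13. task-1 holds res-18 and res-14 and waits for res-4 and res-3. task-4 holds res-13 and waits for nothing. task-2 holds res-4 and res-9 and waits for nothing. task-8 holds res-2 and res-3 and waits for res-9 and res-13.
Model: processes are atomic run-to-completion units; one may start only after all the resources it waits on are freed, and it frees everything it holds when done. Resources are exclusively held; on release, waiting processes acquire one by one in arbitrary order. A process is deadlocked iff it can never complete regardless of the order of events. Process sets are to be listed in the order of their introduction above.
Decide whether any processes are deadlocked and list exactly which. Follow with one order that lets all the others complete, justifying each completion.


Nothing here is deadlocked.
Key observation: there is no circular wait here — follow any chain and it reaches a process that is free to run now.
A valid finishing order for the others: task-4, task-2, task-8, task-1, task-3, task-6.
Check, step by step:
  task-4: no waits; runs immediately, freeing res-13
  task-2: no waits; runs immediately, freeing res-4 and res-9
  task-8 waits on res-9 and res-13 — all released -> runs and releases res-2 and res-3
  task-1 waits on res-4 and res-3 — all released -> runs and releases res-18 and res-14
  task-3 waits on res-4 and res-13 — all released -> runs and releases res-7
  task-6: no waits; runs immediately, freeing res-0 and res-8


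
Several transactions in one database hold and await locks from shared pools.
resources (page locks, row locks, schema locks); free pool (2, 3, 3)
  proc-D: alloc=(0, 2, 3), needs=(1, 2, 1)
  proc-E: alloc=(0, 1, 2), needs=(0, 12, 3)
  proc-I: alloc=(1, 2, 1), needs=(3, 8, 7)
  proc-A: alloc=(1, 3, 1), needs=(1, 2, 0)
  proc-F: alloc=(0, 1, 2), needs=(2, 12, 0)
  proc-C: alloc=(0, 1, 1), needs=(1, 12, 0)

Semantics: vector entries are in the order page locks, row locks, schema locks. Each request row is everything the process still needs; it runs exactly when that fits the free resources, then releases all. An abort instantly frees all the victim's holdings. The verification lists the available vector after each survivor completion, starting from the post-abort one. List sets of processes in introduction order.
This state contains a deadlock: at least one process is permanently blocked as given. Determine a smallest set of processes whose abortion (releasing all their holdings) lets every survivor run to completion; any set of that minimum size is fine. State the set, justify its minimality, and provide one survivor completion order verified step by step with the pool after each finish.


The answer: abort proc-E and proc-F.
Key observation: before aborting proc-E and proc-F, proc-C was permanently blocked — no order could ever run it; afterwards it completes at step 4.
Why nothing smaller works — every single abort fails: proc-D alone leaves proc-E blocked (short on row locks); proc-E alone leaves proc-F blocked (short on row locks); proc-I alone leaves proc-E blocked (short on row locks); proc-A alone leaves proc-E blocked (short on row locks); proc-F alone leaves proc-E blocked (short on row locks); proc-C alone leaves proc-E blocked (short on row locks).
The survivors complete as proc-A, proc-D, proc-I, proc-C. Walking it through (starting from the post-abort pool):
  pool = (2, 5, 7)
  run proc-A (needs (1, 2, 0), free (2, 5, 7)); after release of (1, 3, 1) the pool is (3, 8, 8)
  run proc-D (needs (1, 2, 1), free (3, 8, 8)); after release of (0, 2, 3) the pool is (3, 10, 11)
  run proc-I (needs (3, 8, 7), free (3, 10, 11)); after release of (1, 2, 1) the pool is (4, 12, 12)
  run proc-C (needs (1, 12, 0), free (4, 12, 12)); after release of (0, 1, 1) the pool is (4, 13, 13)


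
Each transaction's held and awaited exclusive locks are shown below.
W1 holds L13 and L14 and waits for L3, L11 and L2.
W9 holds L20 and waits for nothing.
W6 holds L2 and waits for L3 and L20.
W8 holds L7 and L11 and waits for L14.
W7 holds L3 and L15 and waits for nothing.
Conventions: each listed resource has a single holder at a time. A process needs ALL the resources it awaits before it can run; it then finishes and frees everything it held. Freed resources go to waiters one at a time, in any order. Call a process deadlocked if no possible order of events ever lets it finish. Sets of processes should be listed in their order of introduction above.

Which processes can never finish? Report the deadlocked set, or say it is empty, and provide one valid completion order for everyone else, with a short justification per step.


Deadlocked: W1 and W8.
Key observation: the loop W1 -> W8 -> W1 blocks itself forever; no other process is dragged down with it.
The rest can finish in the order W7, W9, W6.
Verifying each step:
  run W7 (it waits on nothing); releases L3 and L15
  run W9 (it waits on nothing); releases L20
  W6 waits on L3 and L20 — all released -> runs and releases L2


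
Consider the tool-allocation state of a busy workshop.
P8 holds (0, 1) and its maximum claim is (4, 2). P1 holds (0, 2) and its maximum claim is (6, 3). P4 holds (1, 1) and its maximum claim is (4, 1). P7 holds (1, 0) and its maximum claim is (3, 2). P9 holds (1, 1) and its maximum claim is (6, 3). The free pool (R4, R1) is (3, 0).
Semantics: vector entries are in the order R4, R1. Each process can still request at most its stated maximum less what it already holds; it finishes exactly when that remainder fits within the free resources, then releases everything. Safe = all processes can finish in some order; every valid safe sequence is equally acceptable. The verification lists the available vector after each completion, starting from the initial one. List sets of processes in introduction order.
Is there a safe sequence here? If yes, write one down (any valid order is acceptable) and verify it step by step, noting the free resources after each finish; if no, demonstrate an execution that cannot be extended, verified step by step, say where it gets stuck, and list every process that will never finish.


SAFE — a valid safe sequence is P4, P8, P7, P9, P1.
Key observation: the order's first zero-slack moment is P4 ((3, 0) needed, (3, 0) free — a requested resource with nothing to spare).
Walking it through:
  pool = (3, 0)
  run P4 (needs (3, 0), free (3, 0)); after release of (1, 1) the pool is (4, 1)
  run P8 (needs (4, 1), free (4, 1)); after release of (0, 1) the pool is (4, 2)
  run P7 (needs (2, 2), free (4, 2)); after release of (1, 0) the pool is (5, 2)
  run P9 (needs (5, 2), free (5, 2)); after release of (1, 1) the pool is (6, 3)
  run P1 (needs (6, 1), free (6, 3)); after release of (0, 2) the pool is (6, 5)


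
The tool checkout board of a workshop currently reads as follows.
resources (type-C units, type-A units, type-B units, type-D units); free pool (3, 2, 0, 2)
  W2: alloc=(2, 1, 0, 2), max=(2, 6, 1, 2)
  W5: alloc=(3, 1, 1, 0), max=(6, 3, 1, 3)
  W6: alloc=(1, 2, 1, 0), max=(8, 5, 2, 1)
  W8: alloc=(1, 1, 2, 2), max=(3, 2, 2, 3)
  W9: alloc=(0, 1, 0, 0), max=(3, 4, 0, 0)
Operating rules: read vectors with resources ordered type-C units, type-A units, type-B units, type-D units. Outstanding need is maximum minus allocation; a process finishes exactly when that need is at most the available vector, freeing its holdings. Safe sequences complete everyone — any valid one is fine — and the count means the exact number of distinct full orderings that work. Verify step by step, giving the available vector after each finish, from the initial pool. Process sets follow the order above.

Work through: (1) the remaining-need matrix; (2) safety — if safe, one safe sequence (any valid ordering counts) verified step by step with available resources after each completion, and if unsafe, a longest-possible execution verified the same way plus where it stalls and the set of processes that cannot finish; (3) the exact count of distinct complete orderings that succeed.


(1) Outstanding need per process (order type-C units, type-A units, type-B units, type-D units):
  W2: (0, 5, 1, 0)
  W5: (3, 2, 0, 3)
  W6: (7, 3, 1, 1)
  W8: (2, 1, 0, 1)
  W9: (3, 3, 0, 0)
(2) SAFE, for example via the order W8, W5, W6, W9, W2.
Key observation: W6 marks the first exact bind of the order: its need (7, 3, 1, 1) fits the free (7, 4, 3, 4) with zero slack on a requested resource.
Check, step by step:
  pool = (3, 2, 0, 2)
  W8 needs (2, 1, 0, 1) <= (3, 2, 0, 2) -> finishes; pool += (1, 1, 2, 2) = (4, 3, 2, 4)
  W5 needs (3, 2, 0, 3) <= (4, 3, 2, 4) -> finishes; pool += (3, 1, 1, 0) = (7, 4, 3, 4)
  W6 needs (7, 3, 1, 1) <= (7, 4, 3, 4) -> finishes; pool += (1, 2, 1, 0) = (8, 6, 4, 4)
  W9 needs (3, 3, 0, 0) <= (8, 6, 4, 4) -> finishes; pool += (0, 1, 0, 0) = (8, 7, 4, 4)
  W2 needs (0, 5, 1, 0) <= (8, 7, 4, 4) -> finishes; pool += (2, 1, 0, 2) = (10, 8, 4, 6)
(3) The exact count: 6 of the possible complete orderings are safe sequences.


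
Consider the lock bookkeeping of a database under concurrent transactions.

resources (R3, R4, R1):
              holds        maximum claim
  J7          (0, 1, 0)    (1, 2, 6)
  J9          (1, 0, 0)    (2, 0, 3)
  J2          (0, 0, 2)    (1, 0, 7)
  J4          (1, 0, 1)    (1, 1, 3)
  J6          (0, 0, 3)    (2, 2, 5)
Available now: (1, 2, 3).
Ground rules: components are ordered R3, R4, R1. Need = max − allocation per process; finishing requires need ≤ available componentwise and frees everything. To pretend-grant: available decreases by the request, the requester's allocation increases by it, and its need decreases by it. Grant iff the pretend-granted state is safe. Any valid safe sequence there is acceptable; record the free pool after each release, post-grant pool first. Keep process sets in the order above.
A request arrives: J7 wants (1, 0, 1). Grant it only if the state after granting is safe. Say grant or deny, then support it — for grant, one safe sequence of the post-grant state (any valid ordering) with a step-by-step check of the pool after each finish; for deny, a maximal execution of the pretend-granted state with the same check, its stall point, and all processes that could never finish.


GRANT — the state after the grant stays safe, e.g. via J4, J9, J6, J2, J7.
Key observation: with (0, 2, 2) left after the transfer, J4 can run at once — the state stays safe.
Check on the post-grant state, step by step:
  pool = (0, 2, 2)
  J4: need (0, 1, 2) fits (0, 2, 2); releases (1, 0, 1), pool now (1, 2, 3)
  J9: need (1, 0, 3) fits (1, 2, 3); releases (1, 0, 0), pool now (2, 2, 3)
  J6: need (2, 2, 2) fits (2, 2, 3); releases (0, 0, 3), pool now (2, 2, 6)
  J2: need (1, 0, 5) fits (2, 2, 6); releases (0, 0, 2), pool now (2, 2, 8)
  J7: need (0, 1, 5) fits (2, 2, 8); releases (1, 1, 1), pool now (3, 3, 9)


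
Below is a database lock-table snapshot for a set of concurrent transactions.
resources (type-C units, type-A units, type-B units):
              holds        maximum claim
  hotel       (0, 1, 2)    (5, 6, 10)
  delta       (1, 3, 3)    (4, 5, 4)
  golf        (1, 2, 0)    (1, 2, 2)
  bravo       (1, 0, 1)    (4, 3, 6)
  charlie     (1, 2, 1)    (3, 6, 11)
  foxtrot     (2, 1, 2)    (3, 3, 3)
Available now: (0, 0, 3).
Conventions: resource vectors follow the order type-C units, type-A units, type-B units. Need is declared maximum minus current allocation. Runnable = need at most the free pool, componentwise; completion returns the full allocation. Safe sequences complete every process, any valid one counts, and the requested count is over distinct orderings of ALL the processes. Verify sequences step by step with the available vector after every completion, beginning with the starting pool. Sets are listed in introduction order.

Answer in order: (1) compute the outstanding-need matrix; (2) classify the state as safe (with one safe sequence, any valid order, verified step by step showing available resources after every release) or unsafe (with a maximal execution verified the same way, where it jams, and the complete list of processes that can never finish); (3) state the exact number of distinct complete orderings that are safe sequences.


(1) Need matrix, components ordered type-C units, type-A units, type-B units:
  hotel: (5, 5, 8)
  delta: (3, 2, 1)
  golf: (0, 0, 2)
  bravo: (3, 3, 5)
  charlie: (2, 4, 10)
  foxtrot: (1, 2, 1)
(2) The state is SAFE; one workable sequence: golf, foxtrot, bravo, delta, hotel, charlie.
Key observation: at foxtrot the run first touches a limit — (1, 2, 1) against (1, 2, 3), exact on a resource it actually requests.
Check, step by step:
  pool = (0, 0, 3)
  run golf (needs (0, 0, 2), free (0, 0, 3)); after release of (1, 2, 0) the pool is (1, 2, 3)
  run foxtrot (needs (1, 2, 1), free (1, 2, 3)); after release of (2, 1, 2) the pool is (3, 3, 5)
  run bravo (needs (3, 3, 5), free (3, 3, 5)); after release of (1, 0, 1) the pool is (4, 3, 6)
  run delta (needs (3, 2, 1), free (4, 3, 6)); after release of (1, 3, 3) the pool is (5, 6, 9)
  run hotel (needs (5, 5, 8), free (5, 6, 9)); after release of (0, 1, 2) the pool is (5, 7, 11)
  run charlie (needs (2, 4, 10), free (5, 7, 11)); after release of (1, 2, 1) the pool is (6, 9, 12)
(3) Precisely 2 of the possible complete orderings are safe sequences.


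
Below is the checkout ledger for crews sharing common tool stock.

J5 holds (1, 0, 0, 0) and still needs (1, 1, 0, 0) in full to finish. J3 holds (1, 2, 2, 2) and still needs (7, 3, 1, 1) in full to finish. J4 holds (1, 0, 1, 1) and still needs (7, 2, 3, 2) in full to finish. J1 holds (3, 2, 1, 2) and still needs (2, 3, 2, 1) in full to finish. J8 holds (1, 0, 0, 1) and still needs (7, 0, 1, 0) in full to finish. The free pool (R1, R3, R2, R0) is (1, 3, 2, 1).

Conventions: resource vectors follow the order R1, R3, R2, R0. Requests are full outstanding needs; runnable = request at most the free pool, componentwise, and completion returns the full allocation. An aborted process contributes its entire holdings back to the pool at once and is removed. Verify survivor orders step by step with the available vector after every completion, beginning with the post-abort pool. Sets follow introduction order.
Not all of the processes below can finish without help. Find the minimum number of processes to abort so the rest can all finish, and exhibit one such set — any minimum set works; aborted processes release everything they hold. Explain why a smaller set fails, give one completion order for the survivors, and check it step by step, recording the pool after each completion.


Abort J3 and J8.
Key observation: the returned (2, 2, 2, 3) from J3 and J8 is what brings J4 — unrunnable before, under any order — into play at step 3.
Minimality, checking each single-abort alternative: J5 alone leaves J3 blocked (short on R1); J3 alone leaves J4 blocked (short on R1); J4 alone leaves J3 blocked (short on R1); J1 alone leaves J3 blocked (short on R1); J8 alone leaves J3 blocked (short on R1).
The survivors complete as J1, J5, J4. Walking it through (starting from the post-abort pool):
  pool = (3, 5, 4, 4)
  J1: need (2, 3, 2, 1) fits (3, 5, 4, 4); releases (3, 2, 1, 2), pool now (6, 7, 5, 6)
  J5: need (1, 1, 0, 0) fits (6, 7, 5, 6); releases (1, 0, 0, 0), pool now (7, 7, 5, 6)
  J4: need (7, 2, 3, 2) fits (7, 7, 5, 6); releases (1, 0, 1, 1), pool now (8, 7, 6, 7)


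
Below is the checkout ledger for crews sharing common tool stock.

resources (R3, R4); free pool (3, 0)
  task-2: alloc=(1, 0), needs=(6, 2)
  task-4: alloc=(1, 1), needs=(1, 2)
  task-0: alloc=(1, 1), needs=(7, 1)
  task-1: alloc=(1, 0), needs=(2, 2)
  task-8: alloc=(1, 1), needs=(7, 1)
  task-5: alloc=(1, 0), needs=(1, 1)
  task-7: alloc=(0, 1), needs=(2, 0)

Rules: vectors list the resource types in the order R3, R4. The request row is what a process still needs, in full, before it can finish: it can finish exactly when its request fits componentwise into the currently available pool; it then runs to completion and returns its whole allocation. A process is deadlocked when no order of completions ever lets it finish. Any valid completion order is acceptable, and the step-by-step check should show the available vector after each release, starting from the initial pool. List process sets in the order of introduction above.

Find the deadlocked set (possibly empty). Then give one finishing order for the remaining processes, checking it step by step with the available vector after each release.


The deadlocked set is task-2, task-4, task-0, task-1 and task-8.
Key observation: after task-7, task-5 the pool peaks at (4, 1), and each blocked process is short somewhere: task-2 on R3, R4; task-4 on R4; task-0 on R3; task-1 on R4; task-8 on R3.
One completion order for the rest: task-7, task-5. Check, step by step:
  pool = (3, 0)
  task-7 needs (2, 0) <= (3, 0) -> finishes; pool += (0, 1) = (3, 1)
  task-5 needs (1, 1) <= (3, 1) -> finishes; pool += (1, 0) = (4, 1)
The stuck group stays short no matter what:
  task-2 still needs (6, 2) but only (4, 1) is free — short on R3 and R4
  task-4 still needs (1, 2) but only (4, 1) is free — short on R4
  task-0 still needs (7, 1) but only (4, 1) is free — short on R3
  task-1 still needs (2, 2) but only (4, 1) is free — short on R4
  task-8 still needs (7, 1) but only (4, 1) is free — short on R3


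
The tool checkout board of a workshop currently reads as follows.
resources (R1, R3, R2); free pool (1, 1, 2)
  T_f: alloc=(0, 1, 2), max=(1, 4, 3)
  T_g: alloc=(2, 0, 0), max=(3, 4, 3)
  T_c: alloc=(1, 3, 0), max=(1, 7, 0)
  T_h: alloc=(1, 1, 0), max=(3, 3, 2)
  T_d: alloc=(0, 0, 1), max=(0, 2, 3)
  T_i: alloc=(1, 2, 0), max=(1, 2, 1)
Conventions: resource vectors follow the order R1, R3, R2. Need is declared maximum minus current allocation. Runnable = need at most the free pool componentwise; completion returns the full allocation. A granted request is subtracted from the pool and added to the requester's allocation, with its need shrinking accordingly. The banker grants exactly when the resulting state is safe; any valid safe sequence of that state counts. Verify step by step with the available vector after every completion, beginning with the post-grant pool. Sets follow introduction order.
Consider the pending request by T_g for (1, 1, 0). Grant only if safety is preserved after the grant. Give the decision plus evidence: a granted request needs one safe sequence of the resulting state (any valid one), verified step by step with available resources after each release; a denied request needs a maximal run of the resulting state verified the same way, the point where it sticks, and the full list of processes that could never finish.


DENY: after the grant no complete ordering would exist.
Key observation: after T_i, T_d the pool peaks at (1, 2, 3), and each blocked process is short somewhere: T_f on R3; T_g on R3; T_c on R3; T_h on R1.
Pretend the grant happened; the run T_i, T_d goes as far as possible. Walking it through:
  pool = (0, 0, 2)
  T_i needs (0, 0, 1) <= (0, 0, 2) -> finishes; pool += (1, 2, 0) = (1, 2, 2)
  T_d needs (0, 2, 2) <= (1, 2, 2) -> finishes; pool += (0, 0, 1) = (1, 2, 3)
  T_f cannot run: need (1, 3, 1) vs free (1, 2, 3) (insufficient R3)
  T_g cannot run: need (0, 3, 3) vs free (1, 2, 3) (insufficient R3)
  T_c cannot run: need (0, 4, 0) vs free (1, 2, 3) (insufficient R3)
  T_h cannot run: need (2, 2, 2) vs free (1, 2, 3) (insufficient R1)
Processes that could never finish after the grant: T_f, T_g, T_c and T_h.


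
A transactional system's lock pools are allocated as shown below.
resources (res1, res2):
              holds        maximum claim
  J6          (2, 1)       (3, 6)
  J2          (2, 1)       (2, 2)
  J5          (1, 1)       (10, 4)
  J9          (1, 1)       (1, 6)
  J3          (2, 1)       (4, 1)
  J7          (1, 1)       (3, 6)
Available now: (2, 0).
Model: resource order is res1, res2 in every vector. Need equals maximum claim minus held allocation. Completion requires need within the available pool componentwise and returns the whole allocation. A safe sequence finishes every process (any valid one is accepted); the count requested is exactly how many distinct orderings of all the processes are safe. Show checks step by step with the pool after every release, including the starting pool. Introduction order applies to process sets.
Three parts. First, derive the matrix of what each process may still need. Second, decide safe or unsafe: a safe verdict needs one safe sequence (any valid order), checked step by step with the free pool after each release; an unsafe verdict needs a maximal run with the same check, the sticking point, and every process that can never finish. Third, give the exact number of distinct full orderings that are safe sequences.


(1) Need matrix, components ordered res1, res2:
  J6: (1, 5)
  J2: (0, 1)
  J5: (9, 3)
  J9: (0, 5)
  J3: (2, 0)
  J7: (2, 5)
(2) UNSAFE.
Key observation: no order helps: past J3, J2, the free pool tops out at (6, 2), below what each blocked process needs in res2.
Going as far as possible: J3, J2; after that, nothing fits. Verifying each step:
  pool = (2, 0)
  J3 needs (2, 0) <= (2, 0) -> finishes; pool += (2, 1) = (4, 1)
  J2 needs (0, 1) <= (4, 1) -> finishes; pool += (2, 1) = (6, 2)
  J6 still needs (1, 5) but only (6, 2) is free — short on res2
  J5 still needs (9, 3) but only (6, 2) is free — short on res1 and res2
  J9 still needs (0, 5) but only (6, 2) is free — short on res2
  J7 still needs (2, 5) but only (6, 2) is free — short on res2
Permanently blocked: J6, J5, J9 and J7.
(3) The exact count: 0 of the possible complete orderings are safe sequences.


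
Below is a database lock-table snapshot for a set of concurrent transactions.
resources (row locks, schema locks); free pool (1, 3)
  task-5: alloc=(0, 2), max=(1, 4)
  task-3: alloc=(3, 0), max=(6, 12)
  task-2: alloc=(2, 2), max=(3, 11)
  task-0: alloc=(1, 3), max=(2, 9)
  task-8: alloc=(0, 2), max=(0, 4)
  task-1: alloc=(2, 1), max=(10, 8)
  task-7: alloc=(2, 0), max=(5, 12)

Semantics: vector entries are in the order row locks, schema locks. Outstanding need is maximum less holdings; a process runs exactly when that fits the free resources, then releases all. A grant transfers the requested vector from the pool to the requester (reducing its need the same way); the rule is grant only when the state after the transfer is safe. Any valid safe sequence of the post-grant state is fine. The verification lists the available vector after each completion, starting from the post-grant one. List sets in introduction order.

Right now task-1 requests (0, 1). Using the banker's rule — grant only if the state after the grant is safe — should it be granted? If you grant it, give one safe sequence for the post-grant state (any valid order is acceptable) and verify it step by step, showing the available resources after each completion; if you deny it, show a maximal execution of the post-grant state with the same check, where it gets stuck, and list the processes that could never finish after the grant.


DENY. Granting would leave the state unsafe.
Key observation: after task-8, task-5, task-0, task-2 the pool peaks at (4, 11), and each blocked process is short somewhere: task-3 on schema locks; task-1 on row locks; task-7 on schema locks.
After a pretend grant, a maximal execution: task-8, task-5, task-0, task-2 — then nothing else fits. Verifying each step:
  pool = (1, 2)
  task-8: need (0, 2) fits (1, 2); releases (0, 2), pool now (1, 4)
  task-5: need (1, 2) fits (1, 4); releases (0, 2), pool now (1, 6)
  task-0: need (1, 6) fits (1, 6); releases (1, 3), pool now (2, 9)
  task-2: need (1, 9) fits (2, 9); releases (2, 2), pool now (4, 11)
  task-3 cannot run: need (3, 12) vs free (4, 11) (insufficient schema locks)
  task-1 cannot run: need (8, 6) vs free (4, 11) (insufficient row locks)
  task-7 cannot run: need (3, 12) vs free (4, 11) (insufficient schema locks)
Post-grant, the permanently blocked set is task-3, task-1 and task-7.


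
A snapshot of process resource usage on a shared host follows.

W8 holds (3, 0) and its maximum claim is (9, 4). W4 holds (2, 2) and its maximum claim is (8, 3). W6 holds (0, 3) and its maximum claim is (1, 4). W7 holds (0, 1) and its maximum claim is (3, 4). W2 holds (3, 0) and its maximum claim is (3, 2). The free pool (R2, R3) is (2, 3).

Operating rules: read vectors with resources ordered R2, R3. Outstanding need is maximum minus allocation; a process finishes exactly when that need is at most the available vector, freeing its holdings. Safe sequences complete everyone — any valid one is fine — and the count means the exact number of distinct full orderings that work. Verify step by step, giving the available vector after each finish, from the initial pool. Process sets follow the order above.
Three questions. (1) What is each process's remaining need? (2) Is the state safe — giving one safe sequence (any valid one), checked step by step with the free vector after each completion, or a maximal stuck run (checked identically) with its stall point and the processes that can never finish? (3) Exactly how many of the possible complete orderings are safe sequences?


(1) Need matrix, components ordered R2, R3:
  W8: (6, 4)
  W4: (6, 1)
  W6: (1, 1)
  W7: (3, 3)
  W2: (0, 2)
(2) The state is UNSAFE.
Key observation: after W2, W6, W7 complete, (5, 7) is the best the pool ever gets, yet each leftover process wants more R2.
Going as far as possible: W2, W6, W7; after that, nothing fits. Walking it through:
  pool = (2, 3)
  W2 needs (0, 2) <= (2, 3) -> finishes; pool += (3, 0) = (5, 3)
  W6 needs (1, 1) <= (5, 3) -> finishes; pool += (0, 3) = (5, 6)
  W7 needs (3, 3) <= (5, 6) -> finishes; pool += (0, 1) = (5, 7)
  W8 still needs (6, 4) but only (5, 7) is free — short on R2
  W4 still needs (6, 1) but only (5, 7) is free — short on R2
Permanently blocked: W8 and W4.
(3) Precisely 0 of the possible complete orderings are safe sequences.


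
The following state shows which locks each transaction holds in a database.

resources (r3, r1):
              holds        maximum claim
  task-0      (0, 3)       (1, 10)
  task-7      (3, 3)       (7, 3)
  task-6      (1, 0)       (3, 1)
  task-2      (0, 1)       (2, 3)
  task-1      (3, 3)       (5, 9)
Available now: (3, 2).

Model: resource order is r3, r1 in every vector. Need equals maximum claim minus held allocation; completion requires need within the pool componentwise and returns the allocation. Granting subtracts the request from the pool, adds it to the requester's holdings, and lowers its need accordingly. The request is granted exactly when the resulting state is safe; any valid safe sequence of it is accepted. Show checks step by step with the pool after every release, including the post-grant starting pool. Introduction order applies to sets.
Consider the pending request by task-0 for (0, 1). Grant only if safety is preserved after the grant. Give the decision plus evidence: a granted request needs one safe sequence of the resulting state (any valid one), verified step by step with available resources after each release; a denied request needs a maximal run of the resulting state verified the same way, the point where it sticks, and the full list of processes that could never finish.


DENY: after the grant no complete ordering would exist.
Key observation: the pool after task-6, task-7, task-2 is (7, 5); every surviving request exceeds it in r1, so progress ends there.
Pretend the grant happened; the run task-6, task-7, task-2 goes as far as possible. Walking it through:
  pool = (3, 1)
  task-6: need (2, 1) fits (3, 1); releases (1, 0), pool now (4, 1)
  task-7: need (4, 0) fits (4, 1); releases (3, 3), pool now (7, 4)
  task-2: need (2, 2) fits (7, 4); releases (0, 1), pool now (7, 5)
  blocked: task-0 wants (1, 6), pool (7, 5) — not enough r1
  blocked: task-1 wants (2, 6), pool (7, 5) — not enough r1
Had the request been granted, task-0 and task-1 could never finish.


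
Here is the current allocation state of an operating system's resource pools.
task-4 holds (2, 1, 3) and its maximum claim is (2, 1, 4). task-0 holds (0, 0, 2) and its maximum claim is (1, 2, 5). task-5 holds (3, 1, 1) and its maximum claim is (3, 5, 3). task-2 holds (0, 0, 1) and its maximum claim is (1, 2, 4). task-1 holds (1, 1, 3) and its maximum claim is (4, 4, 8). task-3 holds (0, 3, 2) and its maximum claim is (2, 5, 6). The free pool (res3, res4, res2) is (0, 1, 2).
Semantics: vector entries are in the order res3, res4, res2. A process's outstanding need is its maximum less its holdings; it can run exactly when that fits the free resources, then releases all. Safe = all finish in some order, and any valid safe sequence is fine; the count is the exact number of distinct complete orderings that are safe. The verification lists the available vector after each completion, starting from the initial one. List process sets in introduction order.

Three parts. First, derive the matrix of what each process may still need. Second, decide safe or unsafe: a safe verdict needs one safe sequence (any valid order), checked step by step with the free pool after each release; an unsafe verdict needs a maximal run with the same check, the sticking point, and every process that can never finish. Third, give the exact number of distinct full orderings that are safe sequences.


(1) Remaining need (order res3, res4, res2):
  task-4: (0, 0, 1)
  task-0: (1, 2, 3)
  task-5: (0, 4, 2)
  task-2: (1, 2, 3)
  task-1: (3, 3, 5)
  task-3: (2, 2, 4)
(2) The state is SAFE; one workable sequence: task-4, task-2, task-3, task-5, task-1, task-0.
Key observation: task-2 marks the first exact bind of the order: its need (1, 2, 3) fits the free (2, 2, 5) with zero slack on a requested resource.
Verifying each step:
  pool = (0, 1, 2)
  task-4: need (0, 0, 1) fits (0, 1, 2); releases (2, 1, 3), pool now (2, 2, 5)
  task-2: need (1, 2, 3) fits (2, 2, 5); releases (0, 0, 1), pool now (2, 2, 6)
  task-3: need (2, 2, 4) fits (2, 2, 6); releases (0, 3, 2), pool now (2, 5, 8)
  task-5: need (0, 4, 2) fits (2, 5, 8); releases (3, 1, 1), pool now (5, 6, 9)
  task-1: need (3, 3, 5) fits (5, 6, 9); releases (1, 1, 3), pool now (6, 7, 12)
  task-0: need (1, 2, 3) fits (6, 7, 12); releases (0, 0, 2), pool now (6, 7, 14)
(3) Exactly 20 of the possible complete orderings are safe sequences.


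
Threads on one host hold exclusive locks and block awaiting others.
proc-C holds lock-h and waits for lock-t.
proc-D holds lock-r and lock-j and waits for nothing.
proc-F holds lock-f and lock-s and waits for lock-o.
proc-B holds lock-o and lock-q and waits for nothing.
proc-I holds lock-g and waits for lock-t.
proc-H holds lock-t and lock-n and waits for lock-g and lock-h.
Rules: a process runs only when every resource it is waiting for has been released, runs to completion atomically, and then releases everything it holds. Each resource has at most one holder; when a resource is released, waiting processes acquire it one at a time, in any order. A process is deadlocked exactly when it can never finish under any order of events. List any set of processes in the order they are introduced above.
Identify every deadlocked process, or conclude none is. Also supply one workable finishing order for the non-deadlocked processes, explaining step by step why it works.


Deadlocked set: proc-C, proc-I and proc-H.
Key observation: the waits loop around proc-C -> proc-H -> proc-C with no way out; proc-I is caught in further circular waits.
A valid finishing order for the others: proc-D, proc-B, proc-F.
Step-by-step check:
  proc-D waits on nothing -> runs at once and releases lock-r and lock-j
  proc-B waits on nothing -> runs at once and releases lock-o and lock-q
  run proc-F (all its waits — lock-o — are resolved); releases lock-f and lock-s


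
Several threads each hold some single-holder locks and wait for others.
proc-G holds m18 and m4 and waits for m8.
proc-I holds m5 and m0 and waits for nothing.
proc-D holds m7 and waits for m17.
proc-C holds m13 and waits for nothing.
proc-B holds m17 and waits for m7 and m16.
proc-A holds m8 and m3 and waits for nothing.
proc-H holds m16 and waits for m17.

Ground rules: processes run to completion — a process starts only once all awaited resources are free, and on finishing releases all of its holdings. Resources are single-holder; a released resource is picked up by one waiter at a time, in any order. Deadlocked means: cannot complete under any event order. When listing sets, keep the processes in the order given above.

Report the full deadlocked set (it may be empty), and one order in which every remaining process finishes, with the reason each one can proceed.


The deadlocked set is proc-D, proc-B and proc-H.
Key observation: the knot is the closed ring of waits proc-D -> proc-B -> proc-D; proc-H is caught in further circular waits.
A valid finishing order for the others: proc-A, proc-G, proc-I, proc-C.
Check, step by step:
  run proc-A (it waits on nothing); releases m8 and m3
  proc-G: everything it awaited (m8) is free; runs, freeing m18 and m4
  run proc-I (it waits on nothing); releases m5 and m0
  run proc-C (it waits on nothing); releases m13


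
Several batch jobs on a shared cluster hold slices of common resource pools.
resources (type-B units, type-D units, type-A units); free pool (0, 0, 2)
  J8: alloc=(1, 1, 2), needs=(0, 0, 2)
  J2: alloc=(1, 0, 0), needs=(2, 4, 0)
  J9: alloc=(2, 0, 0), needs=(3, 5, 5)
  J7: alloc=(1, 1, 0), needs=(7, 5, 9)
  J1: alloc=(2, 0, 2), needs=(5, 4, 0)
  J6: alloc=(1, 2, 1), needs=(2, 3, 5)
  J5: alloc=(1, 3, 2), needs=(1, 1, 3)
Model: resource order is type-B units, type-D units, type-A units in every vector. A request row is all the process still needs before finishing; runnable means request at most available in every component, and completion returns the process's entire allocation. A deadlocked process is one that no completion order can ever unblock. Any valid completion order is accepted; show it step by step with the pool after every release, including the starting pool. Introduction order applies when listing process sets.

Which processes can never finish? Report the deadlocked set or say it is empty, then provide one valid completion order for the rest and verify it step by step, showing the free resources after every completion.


The deadlocked set is empty.
Key observation: starting with J8, each completion frees enough for the next — no one is permanently blocked.
One completion order for the rest: J8, J5, J6, J9, J1, J7, J2. Verifying each step:
  pool = (0, 0, 2)
  run J8 (needs (0, 0, 2), free (0, 0, 2)); after release of (1, 1, 2) the pool is (1, 1, 4)
  run J5 (needs (1, 1, 3), free (1, 1, 4)); after release of (1, 3, 2) the pool is (2, 4, 6)
  run J6 (needs (2, 3, 5), free (2, 4, 6)); after release of (1, 2, 1) the pool is (3, 6, 7)
  run J9 (needs (3, 5, 5), free (3, 6, 7)); after release of (2, 0, 0) the pool is (5, 6, 7)
  run J1 (needs (5, 4, 0), free (5, 6, 7)); after release of (2, 0, 2) the pool is (7, 6, 9)
  run J7 (needs (7, 5, 9), free (7, 6, 9)); after release of (1, 1, 0) the pool is (8, 7, 9)
  run J2 (needs (2, 4, 0), free (8, 7, 9)); after release of (1, 0, 0) the pool is (9, 7, 9)


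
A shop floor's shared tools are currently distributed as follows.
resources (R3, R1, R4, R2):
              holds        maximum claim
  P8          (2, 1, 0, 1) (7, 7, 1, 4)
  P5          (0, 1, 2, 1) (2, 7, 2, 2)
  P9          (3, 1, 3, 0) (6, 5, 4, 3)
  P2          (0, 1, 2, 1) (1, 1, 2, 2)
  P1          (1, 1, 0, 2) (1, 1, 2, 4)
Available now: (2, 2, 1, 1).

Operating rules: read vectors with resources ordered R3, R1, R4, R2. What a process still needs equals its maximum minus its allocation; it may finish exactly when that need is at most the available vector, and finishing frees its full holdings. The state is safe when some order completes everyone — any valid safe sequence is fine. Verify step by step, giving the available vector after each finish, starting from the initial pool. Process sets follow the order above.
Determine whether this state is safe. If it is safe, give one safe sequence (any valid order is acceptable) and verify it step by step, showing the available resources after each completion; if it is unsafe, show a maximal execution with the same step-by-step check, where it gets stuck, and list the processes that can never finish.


UNSAFE.
Key observation: R1 is the bottleneck — with P2, P1, P9 done the pool holds (6, 5, 6, 4), short of every remaining need.
The run P2, P1, P9 cannot be extended any further. Step-by-step check:
  pool = (2, 2, 1, 1)
  run P2 (needs (1, 0, 0, 1), free (2, 2, 1, 1)); after release of (0, 1, 2, 1) the pool is (2, 3, 3, 2)
  run P1 (needs (0, 0, 2, 2), free (2, 3, 3, 2)); after release of (1, 1, 0, 2) the pool is (3, 4, 3, 4)
  run P9 (needs (3, 4, 1, 3), free (3, 4, 3, 4)); after release of (3, 1, 3, 0) the pool is (6, 5, 6, 4)
  P8 cannot run: need (5, 6, 1, 3) vs free (6, 5, 6, 4) (insufficient R1)
  P5 cannot run: need (2, 6, 0, 1) vs free (6, 5, 6, 4) (insufficient R1)
Permanently blocked: P8 and P5.


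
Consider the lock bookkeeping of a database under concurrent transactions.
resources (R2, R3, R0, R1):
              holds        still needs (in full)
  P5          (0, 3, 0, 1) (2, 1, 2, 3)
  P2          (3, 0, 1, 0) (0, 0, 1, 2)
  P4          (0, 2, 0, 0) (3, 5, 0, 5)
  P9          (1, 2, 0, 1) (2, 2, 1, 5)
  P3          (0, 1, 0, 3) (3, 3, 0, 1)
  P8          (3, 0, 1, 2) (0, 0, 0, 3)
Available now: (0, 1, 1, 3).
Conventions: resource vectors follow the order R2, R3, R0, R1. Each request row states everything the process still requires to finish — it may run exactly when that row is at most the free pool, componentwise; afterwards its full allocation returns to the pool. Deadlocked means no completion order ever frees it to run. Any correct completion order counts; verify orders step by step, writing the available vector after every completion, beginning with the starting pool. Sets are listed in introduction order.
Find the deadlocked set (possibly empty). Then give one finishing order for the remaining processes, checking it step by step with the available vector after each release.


The deadlocked set is empty.
Key observation: P8 fits the free pool immediately, and its release cascades until everyone finishes.
One completion order for the rest: P8, P5, P2, P9, P4, P3. Step-by-step check:
  pool = (0, 1, 1, 3)
  P8: need (0, 0, 0, 3) fits (0, 1, 1, 3); releases (3, 0, 1, 2), pool now (3, 1, 2, 5)
  P5: need (2, 1, 2, 3) fits (3, 1, 2, 5); releases (0, 3, 0, 1), pool now (3, 4, 2, 6)
  P2: need (0, 0, 1, 2) fits (3, 4, 2, 6); releases (3, 0, 1, 0), pool now (6, 4, 3, 6)
  P9: need (2, 2, 1, 5) fits (6, 4, 3, 6); releases (1, 2, 0, 1), pool now (7, 6, 3, 7)
  P4: need (3, 5, 0, 5) fits (7, 6, 3, 7); releases (0, 2, 0, 0), pool now (7, 8, 3, 7)
  P3: need (3, 3, 0, 1) fits (7, 8, 3, 7); releases (0, 1, 0, 3), pool now (7, 9, 3, 10)


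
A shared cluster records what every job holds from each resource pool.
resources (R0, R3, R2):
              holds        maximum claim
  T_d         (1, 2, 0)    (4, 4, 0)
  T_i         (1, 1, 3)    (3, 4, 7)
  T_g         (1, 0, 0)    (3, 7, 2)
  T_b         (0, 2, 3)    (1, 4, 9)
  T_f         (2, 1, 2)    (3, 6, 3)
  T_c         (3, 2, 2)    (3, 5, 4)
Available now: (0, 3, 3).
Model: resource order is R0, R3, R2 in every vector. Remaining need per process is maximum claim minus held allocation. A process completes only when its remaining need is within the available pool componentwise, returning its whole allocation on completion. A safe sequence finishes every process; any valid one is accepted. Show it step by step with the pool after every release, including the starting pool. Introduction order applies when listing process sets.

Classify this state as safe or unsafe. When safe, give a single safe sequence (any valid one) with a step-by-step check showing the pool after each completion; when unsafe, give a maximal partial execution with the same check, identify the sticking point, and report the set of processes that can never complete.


The state is SAFE; one workable sequence: T_c, T_i, T_f, T_d, T_b, T_g.
Key observation: at T_c the run first touches a limit — (0, 3, 2) against (0, 3, 3), exact on a resource it actually requests.
Step-by-step check:
  pool = (0, 3, 3)
  run T_c (needs (0, 3, 2), free (0, 3, 3)); after release of (3, 2, 2) the pool is (3, 5, 5)
  run T_i (needs (2, 3, 4), free (3, 5, 5)); after release of (1, 1, 3) the pool is (4, 6, 8)
  run T_f (needs (1, 5, 1), free (4, 6, 8)); after release of (2, 1, 2) the pool is (6, 7, 10)
  run T_d (needs (3, 2, 0), free (6, 7, 10)); after release of (1, 2, 0) the pool is (7, 9, 10)
  run T_b (needs (1, 2, 6), free (7, 9, 10)); after release of (0, 2, 3) the pool is (7, 11, 13)
  run T_g (needs (2, 7, 2), free (7, 11, 13)); after release of (1, 0, 0) the pool is (8, 11, 13)
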